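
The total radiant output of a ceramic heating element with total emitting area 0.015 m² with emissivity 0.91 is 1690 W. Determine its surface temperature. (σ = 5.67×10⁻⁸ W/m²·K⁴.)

From P = εσAT⁴, T = (P / εσA)^(1/4) = (1690 / (0.91 × 5.67×10⁻⁸ × 0.0150))^(1/4).
T = (2.18×10^12)^(1/4) = 1220 K.

T ≈ 1220 K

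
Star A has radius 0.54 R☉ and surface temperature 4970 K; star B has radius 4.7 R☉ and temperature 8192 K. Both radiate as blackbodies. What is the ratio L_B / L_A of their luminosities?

L = 4πR²σT⁴ ∝ R²T⁴, so L_B/L_A = (4.7/0.54)² × (8192/4970)⁴ = 75.8 × 7.38 = 559.

L_B/L_A ≈ 559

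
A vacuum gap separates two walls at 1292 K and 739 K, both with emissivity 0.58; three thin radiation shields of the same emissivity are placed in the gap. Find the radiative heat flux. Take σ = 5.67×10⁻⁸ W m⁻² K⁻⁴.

Each of the 4 gaps contributes resistance (2/ε − 1) = 2/0.58 − 1 = 2.448; total = 9.793.
q = σ(T₁⁴ − T₂⁴) / 9.793 = 5.67×10⁻⁸ × 2.49×10^12 / 9.793 = 14400 W/m².

q ≈ 14400 W/m²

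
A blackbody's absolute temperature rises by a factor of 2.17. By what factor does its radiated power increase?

factor ≈ 22.2

P ∝ T⁴, so the power scales as (2.17)⁴ = 22.2.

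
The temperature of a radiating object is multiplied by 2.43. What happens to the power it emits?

P ∝ T⁴, so the power scales as (2.43)⁴ = 34.9.

factor ≈ 34.9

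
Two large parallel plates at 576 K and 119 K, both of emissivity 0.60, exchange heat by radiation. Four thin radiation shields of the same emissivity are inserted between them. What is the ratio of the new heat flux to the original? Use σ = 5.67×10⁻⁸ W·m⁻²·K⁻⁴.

ratio ≈ 0.200

With N identical shields there are N+1 = 5 gaps in series, each with the same radiative resistance, so the flux falls to 1/(N+1) of its unshielded value.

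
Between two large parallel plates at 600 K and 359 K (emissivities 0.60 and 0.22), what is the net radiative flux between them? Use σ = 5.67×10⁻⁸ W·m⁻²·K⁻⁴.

q ≈ 1230 W/m²

For two large parallel gray plates, q = σ(T₁⁴ − T₂⁴) / (1/ε₁ + 1/ε₂ − 1).
1/ε₁ + 1/ε₂ − 1 = 1/0.60 + 1/0.22 − 1 = 5.212.
T₁⁴ − T₂⁴ = 1.30×10^11 − 1.66×10^10 = 1.13×10^11 K⁴.
q = 5.67×10⁻⁸ × 1.13×10^11 / 5.212 = 1230 W/m².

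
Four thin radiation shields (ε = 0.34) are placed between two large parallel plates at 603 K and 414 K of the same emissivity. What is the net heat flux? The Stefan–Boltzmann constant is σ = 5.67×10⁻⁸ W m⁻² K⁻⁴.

q ≈ 239 W/m²

Each of the 5 gaps contributes resistance (2/ε − 1) = 2/0.34 − 1 = 4.882; total = 24.41.
q = σ(T₁⁴ − T₂⁴) / 24.41 = 5.67×10⁻⁸ × 1.03×10^11 / 24.41 = 239 W/m².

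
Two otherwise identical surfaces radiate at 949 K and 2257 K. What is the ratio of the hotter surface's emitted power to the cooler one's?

P ∝ T⁴, so the ratio is (2257/949)⁴ = (2.378)⁴ = 32.0.

ratio ≈ 32.0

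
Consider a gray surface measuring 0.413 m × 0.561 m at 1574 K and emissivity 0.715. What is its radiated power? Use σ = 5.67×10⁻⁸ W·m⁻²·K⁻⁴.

P ≈ 57700 W

A = 0.413 × 0.561 = 0.232 m².
P = εσAT⁴ = 0.715 × 5.67×10⁻⁸ × 0.232 × (1574)⁴ = 0.715 × 5.67×10⁻⁸ × 0.232 × 6.14×10^12.
P = 57700 W.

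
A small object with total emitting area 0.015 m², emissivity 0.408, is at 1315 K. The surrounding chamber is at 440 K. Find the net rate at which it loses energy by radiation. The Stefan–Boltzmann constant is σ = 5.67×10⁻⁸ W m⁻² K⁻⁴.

Q ≈ 1020 W

Q = εσA(T⁴ − T_s⁴). T⁴ − T_s⁴ = (1315)⁴ − (440)⁴ = 2.99×10^12 − 3.75×10^10 = 2.95×10^12 K⁴.
Q = 0.408 × 5.67×10⁻⁸ × 0.0150 × 2.95×10^12 = 1020 W.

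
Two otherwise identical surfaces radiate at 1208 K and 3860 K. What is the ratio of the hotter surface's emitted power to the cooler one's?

ratio ≈ 104

P ∝ T⁴, so the ratio is (3860/1208)⁴ = (3.195)⁴ = 104.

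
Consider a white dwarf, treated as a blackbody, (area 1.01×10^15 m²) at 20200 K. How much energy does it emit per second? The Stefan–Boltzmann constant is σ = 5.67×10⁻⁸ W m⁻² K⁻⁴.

P ≈ 9.53×10^24 W

P = σAT⁴ = 5.67×10⁻⁸ × 1.01×10^15 × (20200)⁴ = 5.67×10⁻⁸ × 1.01×10^15 × 1.66×10^17.
P = 9.53×10^24 W.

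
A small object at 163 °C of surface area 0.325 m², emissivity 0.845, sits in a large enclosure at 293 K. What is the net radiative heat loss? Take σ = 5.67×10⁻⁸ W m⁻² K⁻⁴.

Q ≈ 448 W

Convert: 163 °C = 436 K.
Q = εσA(T⁴ − T_s⁴). T⁴ − T_s⁴ = (436)⁴ − (293)⁴ = 3.61×10^10 − 7.37×10^9 = 2.88×10^10 K⁴.
Q = 0.845 × 5.67×10⁻⁸ × 0.325 × 2.88×10^10 = 448 W.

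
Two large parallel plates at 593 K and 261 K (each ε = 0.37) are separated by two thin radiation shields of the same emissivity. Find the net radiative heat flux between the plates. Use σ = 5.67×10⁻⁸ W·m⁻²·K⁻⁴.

q ≈ 511 W/m²

Each of the 3 gaps contributes resistance (2/ε − 1) = 2/0.37 − 1 = 4.405; total = 13.22.
q = σ(T₁⁴ − T₂⁴) / 13.22 = 5.67×10⁻⁸ × 1.19×10^11 / 13.22 = 511 W/m².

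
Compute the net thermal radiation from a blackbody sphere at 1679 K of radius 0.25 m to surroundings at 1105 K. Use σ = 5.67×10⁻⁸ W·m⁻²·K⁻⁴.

Q ≈ 2.88×10^5 W

A = 4πr² = 4π × (0.25)² = 0.785 m².
Q = σA(T⁴ − T_s⁴). T⁴ − T_s⁴ = (1679)⁴ − (1105)⁴ = 7.95×10^12 − 1.49×10^12 = 6.46×10^12 K⁴.
Q = 5.67×10⁻⁸ × 0.785 × 6.46×10^12 = 2.88×10^5 W.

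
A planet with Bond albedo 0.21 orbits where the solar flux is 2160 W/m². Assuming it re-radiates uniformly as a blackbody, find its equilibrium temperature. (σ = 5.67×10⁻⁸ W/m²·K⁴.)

Power absorbed = (1−a)S·πR²; power emitted = 4πR²σT⁴. Equating and cancelling πR²:
T = ((1−a)S / 4σ)^(1/4) = (1710 / (4 × 5.67×10⁻⁸))^(1/4) = (7.52×10^9)^(1/4).
T = 295 K.

T ≈ 295 K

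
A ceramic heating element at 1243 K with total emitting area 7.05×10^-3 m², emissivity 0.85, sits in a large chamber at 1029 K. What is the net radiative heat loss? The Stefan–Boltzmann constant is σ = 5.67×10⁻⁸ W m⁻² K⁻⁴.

Q = εσA(T⁴ − T_s⁴). T⁴ − T_s⁴ = (1243)⁴ − (1029)⁴ = 2.39×10^12 − 1.12×10^12 = 1.27×10^12 K⁴.
Q = 0.85 × 5.67×10⁻⁸ × 7.05×10^-3 × 1.27×10^12 = 430 W.

Q ≈ 430 W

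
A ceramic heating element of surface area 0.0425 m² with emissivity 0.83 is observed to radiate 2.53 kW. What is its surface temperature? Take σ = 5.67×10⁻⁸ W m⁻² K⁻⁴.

T ≈ 1060 K

From P = εσAT⁴, T = (P / εσA)^(1/4) = (2530 / (0.83 × 5.67×10⁻⁸ × 0.0425))^(1/4).
T = (1.26×10^12)^(1/4) = 1060 K.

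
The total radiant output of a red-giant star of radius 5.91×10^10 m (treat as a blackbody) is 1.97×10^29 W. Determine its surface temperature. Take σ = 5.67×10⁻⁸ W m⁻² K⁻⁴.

A = 4πr² = 4π × (5.91×10^10)² = 4.39×10^22 m².
From P = σAT⁴, T = (P / σA)^(1/4) = (1.97×10^29 / (5.67×10⁻⁸ × 4.39×10^22))^(1/4).
T = (7.92×10^13)^(1/4) = 2980 K.

T ≈ 2980 K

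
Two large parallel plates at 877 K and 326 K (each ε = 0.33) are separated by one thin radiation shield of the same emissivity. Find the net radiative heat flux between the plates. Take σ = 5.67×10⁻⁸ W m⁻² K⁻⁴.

Each of the 2 gaps contributes resistance (2/ε − 1) = 2/0.33 − 1 = 5.061; total = 10.12.
q = σ(T₁⁴ − T₂⁴) / 10.12 = 5.67×10⁻⁸ × 5.80×10^11 / 10.12 = 3250 W/m².

q ≈ 3250 W/m²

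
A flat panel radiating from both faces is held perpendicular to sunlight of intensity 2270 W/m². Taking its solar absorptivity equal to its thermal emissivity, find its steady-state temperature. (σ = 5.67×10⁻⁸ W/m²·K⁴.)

T ≈ 376 K

Absorbed flux αS = emitted flux 2εσT⁴ per unit area; with α = ε this gives T = (S/2σ)^(1/4).
T = (2270 / (2 × 5.67×10⁻⁸))^(1/4) = (2.00×10^10)^(1/4).
T = 376 K.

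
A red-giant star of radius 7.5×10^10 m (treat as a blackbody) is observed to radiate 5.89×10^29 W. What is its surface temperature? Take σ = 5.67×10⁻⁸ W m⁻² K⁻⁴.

T ≈ 3480 K

A = 4πr² = 4π × (7.5×10^10)² = 7.07×10^22 m².
From P = σAT⁴, T = (P / σA)^(1/4) = (5.89×10^29 / (5.67×10⁻⁸ × 7.07×10^22))^(1/4).
T = (1.47×10^14)^(1/4) = 3480 K.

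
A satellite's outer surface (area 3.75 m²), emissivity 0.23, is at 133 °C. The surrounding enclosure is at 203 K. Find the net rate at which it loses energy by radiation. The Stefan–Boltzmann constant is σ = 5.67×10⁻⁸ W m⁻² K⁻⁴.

Convert: 133 °C = 406 K.
Q = εσA(T⁴ − T_s⁴). T⁴ − T_s⁴ = (406)⁴ − (203)⁴ = 2.72×10^10 − 1.70×10^9 = 2.55×10^10 K⁴.
Q = 0.23 × 5.67×10⁻⁸ × 3.75 × 2.55×10^10 = 1250 W.

Q ≈ 1250 W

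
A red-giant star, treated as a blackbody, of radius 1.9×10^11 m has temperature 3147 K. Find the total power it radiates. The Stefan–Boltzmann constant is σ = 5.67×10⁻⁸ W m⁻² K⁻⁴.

A = 4πr² = 4π × (1.9×10^11)² = 4.54×10^23 m².
P = σAT⁴ = 5.67×10⁻⁸ × 4.54×10^23 × (3147)⁴ = 5.67×10⁻⁸ × 4.54×10^23 × 9.81×10^13.
P = 2.52×10^30 W.

P ≈ 2.52×10^30 W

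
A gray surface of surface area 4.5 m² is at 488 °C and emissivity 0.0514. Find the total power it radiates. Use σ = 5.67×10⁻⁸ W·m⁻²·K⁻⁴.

P ≈ 4400 W

488 °C = 761 K.
Stefan–Boltzmann: P = εσAT⁴ = 0.0514 × 5.67×10⁻⁸ × 4.50 × (761)⁴ = 0.0514 × 5.67×10⁻⁸ × 4.50 × 3.35×10^11.
P = 4400 W.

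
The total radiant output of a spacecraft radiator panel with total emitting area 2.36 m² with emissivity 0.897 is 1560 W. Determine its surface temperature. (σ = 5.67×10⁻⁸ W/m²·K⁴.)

From P = εσAT⁴, T = (P / εσA)^(1/4) = (1560 / (0.897 × 5.67×10⁻⁸ × 2.36))^(1/4).
T = (1.30×10^10)^(1/4) = 338 K.

T ≈ 338 K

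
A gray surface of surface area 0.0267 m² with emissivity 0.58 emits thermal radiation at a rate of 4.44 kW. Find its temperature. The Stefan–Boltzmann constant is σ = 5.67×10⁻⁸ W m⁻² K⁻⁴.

T ≈ 1500 K

From P = εσAT⁴, T = (P / εσA)^(1/4) = (4440 / (0.58 × 5.67×10⁻⁸ × 0.0267))^(1/4).
T = (5.06×10^12)^(1/4) = 1500 K.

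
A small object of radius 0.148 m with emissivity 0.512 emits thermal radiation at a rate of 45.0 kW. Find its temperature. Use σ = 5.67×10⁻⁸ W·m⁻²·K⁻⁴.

A = 4πr² = 4π × (0.148)² = 0.275 m².
From P = εσAT⁴, T = (P / εσA)^(1/4) = (45000 / (0.512 × 5.67×10⁻⁸ × 0.275))^(1/4).
T = (5.63×10^12)^(1/4) = 1540 K.

T ≈ 1540 K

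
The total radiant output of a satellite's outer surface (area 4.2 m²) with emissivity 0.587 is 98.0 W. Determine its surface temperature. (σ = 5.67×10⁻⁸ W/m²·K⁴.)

From P = εσAT⁴, T = (P / εσA)^(1/4) = (98.0 / (0.587 × 5.67×10⁻⁸ × 4.20))^(1/4).
T = (7.01×10^8)^(1/4) = 163 K.

T ≈ 163 K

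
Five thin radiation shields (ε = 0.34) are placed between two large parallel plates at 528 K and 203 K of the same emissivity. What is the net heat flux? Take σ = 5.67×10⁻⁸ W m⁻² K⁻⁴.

q ≈ 147 W/m²

Each of the 6 gaps contributes resistance (2/ε − 1) = 2/0.34 − 1 = 4.882; total = 29.29.
q = σ(T₁⁴ − T₂⁴) / 29.29 = 5.67×10⁻⁸ × 7.60×10^10 / 29.29 = 147 W/m².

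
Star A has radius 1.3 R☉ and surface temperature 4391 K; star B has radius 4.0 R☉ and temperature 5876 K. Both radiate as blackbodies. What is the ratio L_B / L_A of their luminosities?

L_B/L_A ≈ 30.4

L = 4πR²σT⁴ ∝ R²T⁴, so L_B/L_A = (4.0/1.3)² × (5876/4391)⁴ = 9.47 × 3.21 = 30.4.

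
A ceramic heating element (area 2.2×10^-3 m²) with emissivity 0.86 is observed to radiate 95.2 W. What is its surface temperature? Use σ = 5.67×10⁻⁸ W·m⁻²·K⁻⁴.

From P = εσAT⁴, T = (P / εσA)^(1/4) = (95.2 / (0.86 × 5.67×10⁻⁸ × 2.20×10^-3))^(1/4).
T = (8.87×10^11)^(1/4) = 971 K.

T ≈ 971 K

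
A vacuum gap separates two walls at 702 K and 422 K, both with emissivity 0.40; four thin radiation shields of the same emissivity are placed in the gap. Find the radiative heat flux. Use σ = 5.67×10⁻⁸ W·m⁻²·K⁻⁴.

Each of the 5 gaps contributes resistance (2/ε − 1) = 2/0.40 − 1 = 4.000; total = 20.00.
q = σ(T₁⁴ − T₂⁴) / 20.00 = 5.67×10⁻⁸ × 2.11×10^11 / 20.00 = 599 W/m².

q ≈ 599 W/m²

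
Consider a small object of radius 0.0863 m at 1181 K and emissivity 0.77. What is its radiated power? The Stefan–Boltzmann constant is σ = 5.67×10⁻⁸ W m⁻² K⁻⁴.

P ≈ 7950 W

A = 4πr² = 4π × (0.0863)² = 0.0936 m².
Stefan–Boltzmann: P = εσAT⁴ = 0.77 × 5.67×10⁻⁸ × 0.0936 × (1181)⁴ = 0.77 × 5.67×10⁻⁸ × 0.0936 × 1.95×10^12.
P = 7950 W.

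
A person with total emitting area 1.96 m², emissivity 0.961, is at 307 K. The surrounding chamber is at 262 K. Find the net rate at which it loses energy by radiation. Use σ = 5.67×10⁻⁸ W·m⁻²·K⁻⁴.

Q = εσA(T⁴ − T_s⁴). T⁴ − T_s⁴ = (307)⁴ − (262)⁴ = 8.88×10^9 − 4.71×10^9 = 4.17×10^9 K⁴.
Q = 0.961 × 5.67×10⁻⁸ × 1.96 × 4.17×10^9 = 445 W.

Q ≈ 445 W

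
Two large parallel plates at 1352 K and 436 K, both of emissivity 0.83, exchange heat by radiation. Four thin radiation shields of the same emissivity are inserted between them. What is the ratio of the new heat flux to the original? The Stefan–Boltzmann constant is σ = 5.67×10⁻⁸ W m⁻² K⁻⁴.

With N identical shields there are N+1 = 5 gaps in series, each with the same radiative resistance, so the flux falls to 1/(N+1) of its unshielded value.

ratio ≈ 0.200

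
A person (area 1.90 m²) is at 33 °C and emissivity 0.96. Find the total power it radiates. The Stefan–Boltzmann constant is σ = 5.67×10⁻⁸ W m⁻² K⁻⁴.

33 °C = 306 K.
Stefan–Boltzmann: P = εσAT⁴ = 0.96 × 5.67×10⁻⁸ × 1.90 × (306)⁴ = 0.96 × 5.67×10⁻⁸ × 1.90 × 8.77×10^9.
P = 907 W.

P ≈ 907 W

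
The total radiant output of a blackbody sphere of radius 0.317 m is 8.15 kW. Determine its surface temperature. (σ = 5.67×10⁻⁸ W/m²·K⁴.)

A = 4πr² = 4π × (0.317)² = 1.26 m².
From P = σAT⁴, T = (P / σA)^(1/4) = (8150 / (5.67×10⁻⁸ × 1.26))^(1/4).
T = (1.14×10^11)^(1/4) = 581 K.

T ≈ 581 K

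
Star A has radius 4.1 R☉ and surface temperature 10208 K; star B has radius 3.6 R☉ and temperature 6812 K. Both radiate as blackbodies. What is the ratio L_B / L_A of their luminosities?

L = 4πR²σT⁴ ∝ R²T⁴, so L_B/L_A = (3.6/4.1)² × (6812/10208)⁴ = 0.771 × 0.198 = 0.153.

L_B/L_A ≈ 0.153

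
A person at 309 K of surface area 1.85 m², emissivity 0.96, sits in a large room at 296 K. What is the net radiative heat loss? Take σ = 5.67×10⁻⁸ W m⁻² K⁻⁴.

Q ≈ 145 W

Q = εσA(T⁴ − T_s⁴). T⁴ − T_s⁴ = (309)⁴ − (296)⁴ = 9.12×10^9 − 7.68×10^9 = 1.44×10^9 K⁴.
Q = 0.96 × 5.67×10⁻⁸ × 1.85 × 1.44×10^9 = 145 W.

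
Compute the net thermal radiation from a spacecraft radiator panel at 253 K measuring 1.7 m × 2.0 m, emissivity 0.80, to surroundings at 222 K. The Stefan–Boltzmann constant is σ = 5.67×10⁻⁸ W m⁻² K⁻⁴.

Q ≈ 257 W

A = 1.7 × 2.0 = 3.40 m².
Q = εσA(T⁴ − T_s⁴). T⁴ − T_s⁴ = (253)⁴ − (222)⁴ = 4.10×10^9 − 2.43×10^9 = 1.67×10^9 K⁴.
Q = 0.80 × 5.67×10⁻⁸ × 3.40 × 1.67×10^9 = 257 W.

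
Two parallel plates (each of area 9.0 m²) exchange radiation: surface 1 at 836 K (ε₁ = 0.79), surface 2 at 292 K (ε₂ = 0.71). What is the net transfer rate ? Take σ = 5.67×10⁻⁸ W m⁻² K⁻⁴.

For two large parallel gray plates, q = σ(T₁⁴ − T₂⁴) / (1/ε₁ + 1/ε₂ − 1).
1/ε₁ + 1/ε₂ − 1 = 1/0.79 + 1/0.71 − 1 = 1.674.
T₁⁴ − T₂⁴ = 4.88×10^11 − 7.27×10^9 = 4.81×10^11 K⁴.
q = 5.67×10⁻⁸ × 4.81×10^11 / 1.674 = 16300 W/m².
Q = q·A = 16300 × 9.0 = 1.47×10^5 W.

Q ≈ 1.47×10^5 W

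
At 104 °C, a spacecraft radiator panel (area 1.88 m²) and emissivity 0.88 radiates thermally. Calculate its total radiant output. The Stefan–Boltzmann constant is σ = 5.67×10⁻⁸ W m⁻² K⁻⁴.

104 °C = 377 K.
P = εσAT⁴ = 0.88 × 5.67×10⁻⁸ × 1.88 × (377)⁴ = 0.88 × 5.67×10⁻⁸ × 1.88 × 2.02×10^10.
P = 1890 W.

P ≈ 1890 W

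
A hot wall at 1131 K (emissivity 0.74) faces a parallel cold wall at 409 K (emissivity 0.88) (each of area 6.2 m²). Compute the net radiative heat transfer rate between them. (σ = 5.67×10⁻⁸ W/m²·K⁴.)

Q ≈ 3.80×10^5 W

For two large parallel gray plates, q = σ(T₁⁴ − T₂⁴) / (1/ε₁ + 1/ε₂ − 1).
1/ε₁ + 1/ε₂ − 1 = 1/0.74 + 1/0.88 − 1 = 1.488.
T₁⁴ − T₂⁴ = 1.64×10^12 − 2.80×10^10 = 1.61×10^12 K⁴.
q = 5.67×10⁻⁸ × 1.61×10^12 / 1.488 = 61300 W/m².
Q = q·A = 61300 × 6.2 = 3.80×10^5 W.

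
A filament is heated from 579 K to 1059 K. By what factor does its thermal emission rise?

ratio ≈ 11.2

P ∝ T⁴, so the ratio is (1059/579)⁴ = (1.829)⁴ = 11.2.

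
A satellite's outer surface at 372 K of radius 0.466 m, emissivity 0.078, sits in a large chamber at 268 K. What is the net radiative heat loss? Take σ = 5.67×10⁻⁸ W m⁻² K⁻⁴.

A = 4πr² = 4π × (0.466)² = 2.73 m².
Q = εσA(T⁴ − T_s⁴). T⁴ − T_s⁴ = (372)⁴ − (268)⁴ = 1.92×10^10 − 5.16×10^9 = 1.40×10^10 K⁴.
Q = 0.078 × 5.67×10⁻⁸ × 2.73 × 1.40×10^10 = 169 W.

Q ≈ 169 W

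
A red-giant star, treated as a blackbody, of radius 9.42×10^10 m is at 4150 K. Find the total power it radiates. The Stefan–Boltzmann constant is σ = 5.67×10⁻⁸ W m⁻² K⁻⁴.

A = 4πr² = 4π × (9.42×10^10)² = 1.12×10^23 m².
P = σAT⁴ = 5.67×10⁻⁸ × 1.12×10^23 × (4150)⁴ = 5.67×10⁻⁸ × 1.12×10^23 × 2.97×10^14.
P = 1.88×10^30 W.

P ≈ 1.88×10^30 W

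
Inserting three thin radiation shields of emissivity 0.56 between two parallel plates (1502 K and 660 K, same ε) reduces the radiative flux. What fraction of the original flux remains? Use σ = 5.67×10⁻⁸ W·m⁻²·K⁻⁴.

ratio ≈ 0.250

With N identical shields there are N+1 = 4 gaps in series, each with the same radiative resistance, so the flux falls to 1/(N+1) of its unshielded value.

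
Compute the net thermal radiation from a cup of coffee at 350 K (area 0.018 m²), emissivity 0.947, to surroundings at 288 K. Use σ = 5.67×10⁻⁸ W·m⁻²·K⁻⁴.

Q ≈ 7.85 W

Q = εσA(T⁴ − T_s⁴). T⁴ − T_s⁴ = (350)⁴ − (288)⁴ = 1.50×10^10 − 6.88×10^9 = 8.13×10^9 K⁴.
Q = 0.947 × 5.67×10⁻⁸ × 0.0180 × 8.13×10^9 = 7.85 W.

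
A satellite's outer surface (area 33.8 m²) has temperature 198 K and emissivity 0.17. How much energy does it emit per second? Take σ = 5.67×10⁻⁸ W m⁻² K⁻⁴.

P ≈ 501 W

Stefan–Boltzmann: P = εσAT⁴ = 0.17 × 5.67×10⁻⁸ × 33.8 × (198)⁴ = 0.17 × 5.67×10⁻⁸ × 33.8 × 1.54×10^9.
P = 501 W.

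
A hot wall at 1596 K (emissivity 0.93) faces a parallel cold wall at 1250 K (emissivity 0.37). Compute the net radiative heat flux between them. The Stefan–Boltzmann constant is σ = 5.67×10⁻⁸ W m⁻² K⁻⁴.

q ≈ 82600 W/m²

For two large parallel gray plates, q = σ(T₁⁴ − T₂⁴) / (1/ε₁ + 1/ε₂ − 1).
1/ε₁ + 1/ε₂ − 1 = 1/0.93 + 1/0.37 − 1 = 2.778.
T₁⁴ − T₂⁴ = 6.49×10^12 − 2.44×10^12 = 4.05×10^12 K⁴.
q = 5.67×10⁻⁸ × 4.05×10^12 / 2.778 = 82600 W/m².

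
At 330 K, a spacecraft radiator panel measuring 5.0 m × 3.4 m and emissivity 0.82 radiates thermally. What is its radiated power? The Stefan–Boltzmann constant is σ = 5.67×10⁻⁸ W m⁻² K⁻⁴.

A = 5.0 × 3.4 = 17.0 m².
P = εσAT⁴ = 0.82 × 5.67×10⁻⁸ × 17.0 × (330)⁴ = 0.82 × 5.67×10⁻⁸ × 17.0 × 1.19×10^10.
P = 9370 W.

P ≈ 9370 W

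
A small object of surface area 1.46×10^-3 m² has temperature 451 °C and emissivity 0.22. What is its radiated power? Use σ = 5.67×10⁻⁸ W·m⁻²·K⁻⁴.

451 °C = 724 K.
P = εσAT⁴ = 0.22 × 5.67×10⁻⁸ × 1.46×10^-3 × (724)⁴ = 0.22 × 5.67×10⁻⁸ × 1.46×10^-3 × 2.75×10^11.
P = 5.00 W.

P ≈ 5.00 W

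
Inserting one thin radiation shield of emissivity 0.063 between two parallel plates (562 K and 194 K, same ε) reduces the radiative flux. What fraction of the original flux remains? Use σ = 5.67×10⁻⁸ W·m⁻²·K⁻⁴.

ratio ≈ 0.500

With N identical shields there are N+1 = 2 gaps in series, each with the same radiative resistance, so the flux falls to 1/(N+1) of its unshielded value.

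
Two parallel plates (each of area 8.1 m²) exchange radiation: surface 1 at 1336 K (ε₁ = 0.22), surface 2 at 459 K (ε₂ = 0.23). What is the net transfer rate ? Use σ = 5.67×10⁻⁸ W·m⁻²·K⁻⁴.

For two large parallel gray plates, q = σ(T₁⁴ − T₂⁴) / (1/ε₁ + 1/ε₂ − 1).
1/ε₁ + 1/ε₂ − 1 = 1/0.22 + 1/0.23 − 1 = 7.893.
T₁⁴ − T₂⁴ = 3.19×10^12 − 4.44×10^10 = 3.14×10^12 K⁴.
q = 5.67×10⁻⁸ × 3.14×10^12 / 7.893 = 22600 W/m².
Q = q·A = 22600 × 8.1 = 1.83×10^5 W.

Q ≈ 1.83×10^5 W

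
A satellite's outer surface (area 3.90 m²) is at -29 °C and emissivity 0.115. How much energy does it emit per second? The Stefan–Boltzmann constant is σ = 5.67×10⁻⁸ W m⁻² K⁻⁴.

P ≈ 90.1 W

-29 °C = 244 K.
P = εσAT⁴ = 0.115 × 5.67×10⁻⁸ × 3.90 × (244)⁴ = 0.115 × 5.67×10⁻⁸ × 3.90 × 3.54×10^9.
P = 90.1 W.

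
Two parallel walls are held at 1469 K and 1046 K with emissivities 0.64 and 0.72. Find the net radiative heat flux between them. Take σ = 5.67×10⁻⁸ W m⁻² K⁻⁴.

For two large parallel gray plates, q = σ(T₁⁴ − T₂⁴) / (1/ε₁ + 1/ε₂ − 1).
1/ε₁ + 1/ε₂ − 1 = 1/0.64 + 1/0.72 − 1 = 1.951.
T₁⁴ − T₂⁴ = 4.66×10^12 − 1.20×10^12 = 3.46×10^12 K⁴.
q = 5.67×10⁻⁸ × 3.46×10^12 / 1.951 = 1.01×10^5 W/m².

q ≈ 1.01×10^5 W/m²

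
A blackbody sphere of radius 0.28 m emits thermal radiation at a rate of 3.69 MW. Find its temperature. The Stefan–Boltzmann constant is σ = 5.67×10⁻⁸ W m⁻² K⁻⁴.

T ≈ 2850 K

A = 4πr² = 4π × (0.28)² = 0.985 m².
From P = σAT⁴, T = (P / σA)^(1/4) = (3.69×10^6 / (5.67×10⁻⁸ × 0.985))^(1/4).
T = (6.61×10^13)^(1/4) = 2850 K.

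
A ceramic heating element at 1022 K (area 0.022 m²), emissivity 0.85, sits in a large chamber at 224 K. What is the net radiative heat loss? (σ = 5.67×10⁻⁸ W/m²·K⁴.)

Q ≈ 1150 W

Q = εσA(T⁴ − T_s⁴). T⁴ − T_s⁴ = (1022)⁴ − (224)⁴ = 1.09×10^12 − 2.52×10^9 = 1.09×10^12 K⁴.
Q = 0.85 × 5.67×10⁻⁸ × 0.0220 × 1.09×10^12 = 1150 W.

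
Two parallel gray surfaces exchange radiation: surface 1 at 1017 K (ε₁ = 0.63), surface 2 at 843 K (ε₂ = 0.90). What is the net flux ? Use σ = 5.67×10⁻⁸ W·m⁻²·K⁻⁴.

q ≈ 18900 W/m²

For two large parallel gray plates, q = σ(T₁⁴ − T₂⁴) / (1/ε₁ + 1/ε₂ − 1).
1/ε₁ + 1/ε₂ − 1 = 1/0.63 + 1/0.90 − 1 = 1.698.
T₁⁴ − T₂⁴ = 1.07×10^12 − 5.05×10^11 = 5.65×10^11 K⁴.
q = 5.67×10⁻⁸ × 5.65×10^11 / 1.698 = 18900 W/m².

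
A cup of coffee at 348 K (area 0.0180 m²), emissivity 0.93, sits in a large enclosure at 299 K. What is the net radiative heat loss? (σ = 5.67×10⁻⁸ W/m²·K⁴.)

Q ≈ 6.33 W

Q = εσA(T⁴ − T_s⁴). T⁴ − T_s⁴ = (348)⁴ − (299)⁴ = 1.47×10^10 − 7.99×10^9 = 6.67×10^9 K⁴.
Q = 0.93 × 5.67×10⁻⁸ × 0.0180 × 6.67×10^9 = 6.33 W.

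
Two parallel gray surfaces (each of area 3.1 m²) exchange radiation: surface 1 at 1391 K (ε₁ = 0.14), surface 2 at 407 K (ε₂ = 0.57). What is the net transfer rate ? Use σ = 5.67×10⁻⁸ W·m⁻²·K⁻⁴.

Q ≈ 82700 W

For two large parallel gray plates, q = σ(T₁⁴ − T₂⁴) / (1/ε₁ + 1/ε₂ − 1).
1/ε₁ + 1/ε₂ − 1 = 1/0.14 + 1/0.57 − 1 = 7.897.
T₁⁴ − T₂⁴ = 3.74×10^12 − 2.74×10^10 = 3.72×10^12 K⁴.
q = 5.67×10⁻⁸ × 3.72×10^12 / 7.897 = 26700 W/m².
Q = q·A = 26700 × 3.1 = 82700 W.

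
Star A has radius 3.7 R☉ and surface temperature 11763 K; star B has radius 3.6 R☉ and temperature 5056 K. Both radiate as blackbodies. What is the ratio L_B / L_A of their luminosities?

L = 4πR²σT⁴ ∝ R²T⁴, so L_B/L_A = (3.6/3.7)² × (5056/11763)⁴ = 0.947 × 0.0341 = 0.0323.

L_B/L_A ≈ 0.0323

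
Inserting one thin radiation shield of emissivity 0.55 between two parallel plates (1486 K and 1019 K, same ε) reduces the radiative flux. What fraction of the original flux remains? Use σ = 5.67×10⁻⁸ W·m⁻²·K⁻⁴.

ratio ≈ 0.500

With N identical shields there are N+1 = 2 gaps in series, each with the same radiative resistance, so the flux falls to 1/(N+1) of its unshielded value.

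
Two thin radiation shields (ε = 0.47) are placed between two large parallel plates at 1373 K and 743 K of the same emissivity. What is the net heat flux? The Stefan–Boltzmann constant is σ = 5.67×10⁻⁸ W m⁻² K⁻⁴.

Each of the 3 gaps contributes resistance (2/ε − 1) = 2/0.47 − 1 = 3.255; total = 9.766.
q = σ(T₁⁴ − T₂⁴) / 9.766 = 5.67×10⁻⁸ × 3.25×10^12 / 9.766 = 18900 W/m².

q ≈ 18900 W/m²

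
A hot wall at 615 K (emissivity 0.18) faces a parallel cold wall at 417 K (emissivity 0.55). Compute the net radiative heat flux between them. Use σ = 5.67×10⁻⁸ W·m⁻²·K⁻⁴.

q ≈ 1000 W/m²

For two large parallel gray plates, q = σ(T₁⁴ − T₂⁴) / (1/ε₁ + 1/ε₂ − 1).
1/ε₁ + 1/ε₂ − 1 = 1/0.18 + 1/0.55 − 1 = 6.374.
T₁⁴ − T₂⁴ = 1.43×10^11 − 3.02×10^10 = 1.13×10^11 K⁴.
q = 5.67×10⁻⁸ × 1.13×10^11 / 6.374 = 1000 W/m².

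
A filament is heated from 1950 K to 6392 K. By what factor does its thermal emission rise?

ratio ≈ 115

P ∝ T⁴, so the ratio is (6392/1950)⁴ = (3.278)⁴ = 115.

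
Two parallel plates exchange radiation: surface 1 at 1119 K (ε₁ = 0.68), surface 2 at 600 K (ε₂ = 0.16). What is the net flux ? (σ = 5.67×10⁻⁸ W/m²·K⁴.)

For two large parallel gray plates, q = σ(T₁⁴ − T₂⁴) / (1/ε₁ + 1/ε₂ − 1).
1/ε₁ + 1/ε₂ − 1 = 1/0.68 + 1/0.16 − 1 = 6.721.
T₁⁴ − T₂⁴ = 1.57×10^12 − 1.30×10^11 = 1.44×10^12 K⁴.
q = 5.67×10⁻⁸ × 1.44×10^12 / 6.721 = 12100 W/m².

q ≈ 12100 W/m²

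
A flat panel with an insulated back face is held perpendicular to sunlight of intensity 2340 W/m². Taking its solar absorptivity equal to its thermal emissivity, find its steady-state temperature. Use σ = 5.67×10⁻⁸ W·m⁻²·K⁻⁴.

T ≈ 451 K

Absorbed flux αS = emitted flux εσT⁴ (one radiating face); with α = ε, T = (S/σ)^(1/4).
T = (2340 / 5.67×10⁻⁸)^(1/4) = (4.13×10^10)^(1/4).
T = 451 K.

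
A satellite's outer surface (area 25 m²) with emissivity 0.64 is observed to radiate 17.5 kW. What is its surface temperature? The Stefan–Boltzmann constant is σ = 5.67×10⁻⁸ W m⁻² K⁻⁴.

T ≈ 373 K

From P = εσAT⁴, T = (P / εσA)^(1/4) = (17500 / (0.64 × 5.67×10⁻⁸ × 25.0))^(1/4).
T = (1.93×10^10)^(1/4) = 373 K.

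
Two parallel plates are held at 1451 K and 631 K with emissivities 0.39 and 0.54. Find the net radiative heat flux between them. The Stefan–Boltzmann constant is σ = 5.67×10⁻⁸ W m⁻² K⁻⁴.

For two large parallel gray plates, q = σ(T₁⁴ − T₂⁴) / (1/ε₁ + 1/ε₂ − 1).
1/ε₁ + 1/ε₂ − 1 = 1/0.39 + 1/0.54 − 1 = 3.416.
T₁⁴ − T₂⁴ = 4.43×10^12 − 1.59×10^11 = 4.27×10^12 K⁴.
q = 5.67×10⁻⁸ × 4.27×10^12 / 3.416 = 70900 W/m².

q ≈ 70900 W/m²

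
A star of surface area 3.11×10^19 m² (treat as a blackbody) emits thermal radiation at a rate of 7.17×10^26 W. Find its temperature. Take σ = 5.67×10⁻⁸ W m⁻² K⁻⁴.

T ≈ 4490 K

From P = σAT⁴, T = (P / σA)^(1/4) = (7.17×10^26 / (5.67×10⁻⁸ × 3.11×10^19))^(1/4).
T = (4.07×10^14)^(1/4) = 4490 K.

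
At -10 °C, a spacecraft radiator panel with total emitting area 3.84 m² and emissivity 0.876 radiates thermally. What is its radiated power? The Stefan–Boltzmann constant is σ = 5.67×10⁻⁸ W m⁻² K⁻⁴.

-10 °C = 263 K.
Stefan–Boltzmann: P = εσAT⁴ = 0.876 × 5.67×10⁻⁸ × 3.84 × (263)⁴ = 0.876 × 5.67×10⁻⁸ × 3.84 × 4.78×10^9.
P = 913 W.

P ≈ 913 W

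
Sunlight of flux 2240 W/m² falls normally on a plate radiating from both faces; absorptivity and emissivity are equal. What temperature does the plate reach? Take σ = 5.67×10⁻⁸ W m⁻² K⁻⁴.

Absorbed flux αS = emitted flux 2εσT⁴ per unit area; with α = ε this gives T = (S/2σ)^(1/4).
T = (2240 / (2 × 5.67×10⁻⁸))^(1/4) = (1.98×10^10)^(1/4).
T = 375 K.

T ≈ 375 K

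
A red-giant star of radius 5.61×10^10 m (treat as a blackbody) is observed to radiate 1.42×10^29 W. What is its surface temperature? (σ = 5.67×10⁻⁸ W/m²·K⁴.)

A = 4πr² = 4π × (5.61×10^10)² = 3.95×10^22 m².
From P = σAT⁴, T = (P / σA)^(1/4) = (1.42×10^29 / (5.67×10⁻⁸ × 3.95×10^22))^(1/4).
T = (6.33×10^13)^(1/4) = 2820 K.

T ≈ 2820 K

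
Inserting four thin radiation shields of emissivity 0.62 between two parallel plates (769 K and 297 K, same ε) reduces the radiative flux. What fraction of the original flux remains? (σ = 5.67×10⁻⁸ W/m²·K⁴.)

With N identical shields there are N+1 = 5 gaps in series, each with the same radiative resistance, so the flux falls to 1/(N+1) of its unshielded value.

ratio ≈ 0.200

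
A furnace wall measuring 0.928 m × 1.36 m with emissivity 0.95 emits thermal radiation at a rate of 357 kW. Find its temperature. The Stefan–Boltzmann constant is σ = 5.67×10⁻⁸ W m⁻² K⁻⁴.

A = 0.928 × 1.36 = 1.26 m².
From P = εσAT⁴, T = (P / εσA)^(1/4) = (3.57×10^5 / (0.95 × 5.67×10⁻⁸ × 1.26))^(1/4).
T = (5.25×10^12)^(1/4) = 1510 K.

T ≈ 1510 K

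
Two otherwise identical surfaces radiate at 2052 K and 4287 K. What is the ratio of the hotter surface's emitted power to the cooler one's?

ratio ≈ 19.1

P ∝ T⁴, so the ratio is (4287/2052)⁴ = (2.089)⁴ = 19.1.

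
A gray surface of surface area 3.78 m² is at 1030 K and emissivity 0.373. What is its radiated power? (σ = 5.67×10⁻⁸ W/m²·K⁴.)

P ≈ 90000 W

P = εσAT⁴ = 0.373 × 5.67×10⁻⁸ × 3.78 × (1030)⁴ = 0.373 × 5.67×10⁻⁸ × 3.78 × 1.13×10^12.
P = 90000 W.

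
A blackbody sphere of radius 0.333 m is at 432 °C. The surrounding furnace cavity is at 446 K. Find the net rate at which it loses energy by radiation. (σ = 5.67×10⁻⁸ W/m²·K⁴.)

Q ≈ 16400 W

A = 4πr² = 4π × (0.333)² = 1.39 m².
Convert: 432 °C = 705 K.
Q = σA(T⁴ − T_s⁴). T⁴ − T_s⁴ = (705)⁴ − (446)⁴ = 2.47×10^11 − 3.96×10^10 = 2.07×10^11 K⁴.
Q = 5.67×10⁻⁸ × 1.39 × 2.07×10^11 = 16400 W.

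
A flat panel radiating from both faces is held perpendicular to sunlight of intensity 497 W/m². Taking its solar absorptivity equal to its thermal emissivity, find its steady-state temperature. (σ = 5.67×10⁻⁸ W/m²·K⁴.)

Absorbed flux αS = emitted flux 2εσT⁴ per unit area; with α = ε this gives T = (S/2σ)^(1/4).
T = (497 / (2 × 5.67×10⁻⁸))^(1/4) = (4.38×10^9)^(1/4).
T = 257 K.

T ≈ 257 K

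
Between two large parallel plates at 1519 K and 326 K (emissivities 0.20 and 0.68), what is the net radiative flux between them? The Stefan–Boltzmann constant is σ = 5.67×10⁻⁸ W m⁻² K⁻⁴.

For two large parallel gray plates, q = σ(T₁⁴ − T₂⁴) / (1/ε₁ + 1/ε₂ − 1).
1/ε₁ + 1/ε₂ − 1 = 1/0.20 + 1/0.68 − 1 = 5.471.
T₁⁴ − T₂⁴ = 5.32×10^12 − 1.13×10^10 = 5.31×10^12 K⁴.
q = 5.67×10⁻⁸ × 5.31×10^12 / 5.471 = 55100 W/m².

q ≈ 55100 W/m²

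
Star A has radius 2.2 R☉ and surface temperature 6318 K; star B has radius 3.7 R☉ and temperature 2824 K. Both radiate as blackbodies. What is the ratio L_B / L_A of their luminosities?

L = 4πR²σT⁴ ∝ R²T⁴, so L_B/L_A = (3.7/2.2)² × (2824/6318)⁴ = 2.83 × 0.0399 = 0.113.

L_B/L_A ≈ 0.113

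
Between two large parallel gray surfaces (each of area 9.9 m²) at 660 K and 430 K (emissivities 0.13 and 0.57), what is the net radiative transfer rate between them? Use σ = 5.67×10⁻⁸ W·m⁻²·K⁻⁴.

Q ≈ 10300 W

For two large parallel gray plates, q = σ(T₁⁴ − T₂⁴) / (1/ε₁ + 1/ε₂ − 1).
1/ε₁ + 1/ε₂ − 1 = 1/0.13 + 1/0.57 − 1 = 8.447.
T₁⁴ − T₂⁴ = 1.90×10^11 − 3.42×10^10 = 1.56×10^11 K⁴.
q = 5.67×10⁻⁸ × 1.56×10^11 / 8.447 = 1040 W/m².
Q = q·A = 1040 × 9.9 = 10300 W.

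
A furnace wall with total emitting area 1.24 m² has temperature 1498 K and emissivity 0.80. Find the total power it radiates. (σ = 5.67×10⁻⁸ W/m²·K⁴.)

P = εσAT⁴ = 0.80 × 5.67×10⁻⁸ × 1.24 × (1498)⁴ = 0.80 × 5.67×10⁻⁸ × 1.24 × 5.04×10^12.
P = 2.83×10^5 W.

P ≈ 2.83×10^5 W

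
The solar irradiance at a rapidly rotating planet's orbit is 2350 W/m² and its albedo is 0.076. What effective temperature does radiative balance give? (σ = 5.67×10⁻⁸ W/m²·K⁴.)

T ≈ 313 K

Power absorbed = (1−a)S·πR²; power emitted = 4πR²σT⁴. Equating and cancelling πR²:
T = ((1−a)S / 4σ)^(1/4) = (2170 / (4 × 5.67×10⁻⁸))^(1/4) = (9.57×10^9)^(1/4).
T = 313 K.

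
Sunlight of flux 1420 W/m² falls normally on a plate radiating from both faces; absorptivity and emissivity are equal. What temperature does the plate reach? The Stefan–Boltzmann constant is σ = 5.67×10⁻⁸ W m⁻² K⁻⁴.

Absorbed flux αS = emitted flux 2εσT⁴ per unit area; with α = ε this gives T = (S/2σ)^(1/4).
T = (1420 / (2 × 5.67×10⁻⁸))^(1/4) = (1.25×10^10)^(1/4).
T = 335 K.

T ≈ 335 K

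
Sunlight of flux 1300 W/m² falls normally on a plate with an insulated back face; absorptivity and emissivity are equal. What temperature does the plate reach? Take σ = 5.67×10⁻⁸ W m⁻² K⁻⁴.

Absorbed flux αS = emitted flux εσT⁴ (one radiating face); with α = ε, T = (S/σ)^(1/4).
T = (1300 / 5.67×10⁻⁸)^(1/4) = (2.29×10^10)^(1/4).
T = 389 K.

T ≈ 389 K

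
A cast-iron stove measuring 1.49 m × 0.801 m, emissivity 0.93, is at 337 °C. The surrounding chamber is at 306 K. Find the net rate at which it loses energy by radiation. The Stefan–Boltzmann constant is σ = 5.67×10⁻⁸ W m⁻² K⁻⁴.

Q ≈ 8160 W

A = 1.49 × 0.801 = 1.19 m².
Convert: 337 °C = 610 K.
Q = εσA(T⁴ − T_s⁴). T⁴ − T_s⁴ = (610)⁴ − (306)⁴ = 1.38×10^11 − 8.77×10^9 = 1.30×10^11 K⁴.
Q = 0.93 × 5.67×10⁻⁸ × 1.19 × 1.30×10^11 = 8160 W.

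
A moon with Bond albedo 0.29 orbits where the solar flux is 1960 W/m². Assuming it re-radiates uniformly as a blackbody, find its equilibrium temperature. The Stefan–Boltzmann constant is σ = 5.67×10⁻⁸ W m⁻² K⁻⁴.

T ≈ 280 K

Power absorbed = (1−a)S·πR²; power emitted = 4πR²σT⁴. Equating and cancelling πR²:
T = ((1−a)S / 4σ)^(1/4) = (1390 / (4 × 5.67×10⁻⁸))^(1/4) = (6.14×10^9)^(1/4).
T = 280 K.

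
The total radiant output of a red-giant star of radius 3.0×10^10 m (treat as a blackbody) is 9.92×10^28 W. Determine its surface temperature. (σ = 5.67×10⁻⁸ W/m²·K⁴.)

T ≈ 3530 K

A = 4πr² = 4π × (3.0×10^10)² = 1.13×10^22 m².
From P = σAT⁴, T = (P / σA)^(1/4) = (9.92×10^28 / (5.67×10⁻⁸ × 1.13×10^22))^(1/4).
T = (1.55×10^14)^(1/4) = 3530 K.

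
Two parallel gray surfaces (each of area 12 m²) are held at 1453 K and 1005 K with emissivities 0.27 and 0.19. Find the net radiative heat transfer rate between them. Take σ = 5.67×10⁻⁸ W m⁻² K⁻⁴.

Q ≈ 2.94×10^5 W

For two large parallel gray plates, q = σ(T₁⁴ − T₂⁴) / (1/ε₁ + 1/ε₂ − 1).
1/ε₁ + 1/ε₂ − 1 = 1/0.27 + 1/0.19 − 1 = 7.967.
T₁⁴ − T₂⁴ = 4.46×10^12 − 1.02×10^12 = 3.44×10^12 K⁴.
q = 5.67×10⁻⁸ × 3.44×10^12 / 7.967 = 24500 W/m².
Q = q·A = 24500 × 12 = 2.94×10^5 W.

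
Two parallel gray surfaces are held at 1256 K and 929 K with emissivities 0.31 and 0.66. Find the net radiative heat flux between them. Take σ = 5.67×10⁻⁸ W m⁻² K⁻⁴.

q ≈ 26400 W/m²

For two large parallel gray plates, q = σ(T₁⁴ − T₂⁴) / (1/ε₁ + 1/ε₂ − 1).
1/ε₁ + 1/ε₂ − 1 = 1/0.31 + 1/0.66 − 1 = 3.741.
T₁⁴ − T₂⁴ = 2.49×10^12 − 7.45×10^11 = 1.74×10^12 K⁴.
q = 5.67×10⁻⁸ × 1.74×10^12 / 3.741 = 26400 W/m².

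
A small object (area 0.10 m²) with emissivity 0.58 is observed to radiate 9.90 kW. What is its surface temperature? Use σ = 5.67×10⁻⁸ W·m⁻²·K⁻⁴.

T ≈ 1320 K

From P = εσAT⁴, T = (P / εσA)^(1/4) = (9900 / (0.58 × 5.67×10⁻⁸ × 0.100))^(1/4).
T = (3.01×10^12)^(1/4) = 1320 K.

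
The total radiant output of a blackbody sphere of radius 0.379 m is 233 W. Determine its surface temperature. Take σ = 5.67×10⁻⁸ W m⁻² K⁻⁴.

T ≈ 218 K

A = 4πr² = 4π × (0.379)² = 1.81 m².
From P = σAT⁴, T = (P / σA)^(1/4) = (233 / (5.67×10⁻⁸ × 1.81))^(1/4).
T = (2.28×10^9)^(1/4) = 218 K.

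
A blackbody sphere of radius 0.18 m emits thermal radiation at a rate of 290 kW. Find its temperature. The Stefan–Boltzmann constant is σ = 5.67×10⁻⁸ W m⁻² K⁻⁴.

T ≈ 1880 K

A = 4πr² = 4π × (0.18)² = 0.407 m².
From P = σAT⁴, T = (P / σA)^(1/4) = (2.90×10^5 / (5.67×10⁻⁸ × 0.407))^(1/4).
T = (1.26×10^13)^(1/4) = 1880 K.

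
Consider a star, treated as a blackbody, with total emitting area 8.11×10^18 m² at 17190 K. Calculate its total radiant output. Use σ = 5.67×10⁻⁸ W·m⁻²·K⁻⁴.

P = σAT⁴ = 5.67×10⁻⁸ × 8.11×10^18 × (17190)⁴ = 5.67×10⁻⁸ × 8.11×10^18 × 8.73×10^16.
P = 4.02×10^28 W.

P ≈ 4.02×10^28 W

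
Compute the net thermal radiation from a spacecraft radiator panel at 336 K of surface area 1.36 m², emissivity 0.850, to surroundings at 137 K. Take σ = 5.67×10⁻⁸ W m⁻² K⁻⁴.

Q ≈ 812 W

Q = εσA(T⁴ − T_s⁴). T⁴ − T_s⁴ = (336)⁴ − (137)⁴ = 1.27×10^10 − 3.52×10^8 = 1.24×10^10 K⁴.
Q = 0.850 × 5.67×10⁻⁸ × 1.36 × 1.24×10^10 = 812 W.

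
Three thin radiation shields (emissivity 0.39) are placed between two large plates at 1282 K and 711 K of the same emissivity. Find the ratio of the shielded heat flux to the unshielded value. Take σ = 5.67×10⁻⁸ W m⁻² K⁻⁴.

ratio ≈ 0.250

With N identical shields there are N+1 = 4 gaps in series, each with the same radiative resistance, so the flux falls to 1/(N+1) of its unshielded value.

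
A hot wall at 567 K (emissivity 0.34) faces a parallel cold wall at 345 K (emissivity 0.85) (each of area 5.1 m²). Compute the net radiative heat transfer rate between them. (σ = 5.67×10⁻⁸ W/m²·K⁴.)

Q ≈ 8270 W

For two large parallel gray plates, q = σ(T₁⁴ − T₂⁴) / (1/ε₁ + 1/ε₂ − 1).
1/ε₁ + 1/ε₂ − 1 = 1/0.34 + 1/0.85 − 1 = 3.118.
T₁⁴ − T₂⁴ = 1.03×10^11 − 1.42×10^10 = 8.92×10^10 K⁴.
q = 5.67×10⁻⁸ × 8.92×10^10 / 3.118 = 1620 W/m².
Q = q·A = 1620 × 5.1 = 8270 W.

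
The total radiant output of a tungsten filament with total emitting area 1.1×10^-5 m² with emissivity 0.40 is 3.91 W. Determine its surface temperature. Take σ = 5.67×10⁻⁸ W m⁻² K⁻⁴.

T ≈ 1990 K

From P = εσAT⁴, T = (P / εσA)^(1/4) = (3.91 / (0.40 × 5.67×10⁻⁸ × 1.10×10^-5))^(1/4).
T = (1.57×10^13)^(1/4) = 1990 K.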